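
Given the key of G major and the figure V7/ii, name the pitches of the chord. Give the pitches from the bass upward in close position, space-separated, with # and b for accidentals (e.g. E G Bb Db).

The slash means an applied dominant: we want the dominant of ii. In G major, ii is A minor, and its dominant is built on E.
Building a dominant seventh chord on E gives E-G#-B-D.

E G# B D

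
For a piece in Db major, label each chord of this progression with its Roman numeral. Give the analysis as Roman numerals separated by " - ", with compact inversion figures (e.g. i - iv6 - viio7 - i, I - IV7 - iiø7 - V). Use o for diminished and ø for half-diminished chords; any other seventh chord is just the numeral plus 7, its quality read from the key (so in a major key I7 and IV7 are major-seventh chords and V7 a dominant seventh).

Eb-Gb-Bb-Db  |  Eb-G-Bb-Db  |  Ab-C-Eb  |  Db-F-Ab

Eb-Gb-Bb-Db has root Eb, degree 2 in Db major, so ii7.
Eb-G-Bb-Db: chromatic; Eb is V of V, so V7/V.
Ab-C-Eb: root Ab is the dominant; major triad there is V.
Db-F-Ab has root Db, degree 1 in Db major, so I.

ii7 - V7/V - V - I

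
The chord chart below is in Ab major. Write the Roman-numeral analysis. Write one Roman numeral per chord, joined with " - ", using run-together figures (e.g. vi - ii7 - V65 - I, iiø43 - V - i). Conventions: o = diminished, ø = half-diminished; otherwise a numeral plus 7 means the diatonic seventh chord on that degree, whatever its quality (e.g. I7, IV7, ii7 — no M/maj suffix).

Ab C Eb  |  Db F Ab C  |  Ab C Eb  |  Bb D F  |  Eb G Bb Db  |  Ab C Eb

Ab-C-Eb: root Ab is the tonic; major triad there is I.
Db-F-Ab-C has root Db, degree 4 in Ab major, so IV7.
Ab-C-Eb: root Ab is the tonic; major triad there is I.
Bb-D-F is the secondary dominant of V (major triad on Bb): V/V.
Eb-G-Bb-Db: root Eb is the dominant; dominant seventh chord there is V7.
Ab-C-Eb: root Ab is the tonic; major triad there is I.

I - IV7 - I - V/V - V7 - I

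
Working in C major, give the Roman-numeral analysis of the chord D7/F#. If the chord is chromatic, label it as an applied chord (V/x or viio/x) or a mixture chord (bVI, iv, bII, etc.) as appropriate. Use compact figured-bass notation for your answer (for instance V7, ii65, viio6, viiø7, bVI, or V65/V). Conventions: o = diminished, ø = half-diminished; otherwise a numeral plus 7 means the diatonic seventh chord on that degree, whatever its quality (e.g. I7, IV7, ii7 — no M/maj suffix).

Stacked in thirds the chord is D-F#-A-C: a dominant seventh chord on D.
D is not a diatonic chord root with this quality in C major, but it lies a perfect fifth above G (V), so the chord functions as an applied dominant of V.
With F# in the bass the chord is in first inversion, so the figured bass is 65.

V65/V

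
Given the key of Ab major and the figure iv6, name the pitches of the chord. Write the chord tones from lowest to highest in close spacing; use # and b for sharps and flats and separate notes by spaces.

Fb Ab Db

iv6 is the minor subdominant, borrowed from the parallel minor. In Ab major that root is Db.
So the chord is Db-Fb-Ab.
The figured bass 6 indicates first inversion, placing the third (Fb) in the bass: Fb-Ab-Db.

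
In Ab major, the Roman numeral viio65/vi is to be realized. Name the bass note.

G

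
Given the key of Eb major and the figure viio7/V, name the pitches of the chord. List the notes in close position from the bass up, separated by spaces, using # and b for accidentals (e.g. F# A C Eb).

A C Eb Gb

The slash marks an applied leading-tone chord: viio of V. In Eb major, V is Bb, so the leading tone to it is A, a half step below.
Building a fully diminished seventh chord on A gives A-C-Eb-Gb.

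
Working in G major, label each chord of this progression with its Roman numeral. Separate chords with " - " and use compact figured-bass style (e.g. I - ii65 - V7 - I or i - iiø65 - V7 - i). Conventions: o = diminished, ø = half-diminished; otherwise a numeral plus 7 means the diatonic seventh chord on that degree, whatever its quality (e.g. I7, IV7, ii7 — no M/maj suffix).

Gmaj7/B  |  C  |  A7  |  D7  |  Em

Gmaj7/B: major seventh chord on G = scale degree 1 → I65.
C has root C, degree 4 in G major, so IV.
A7 is the secondary dominant of V (dominant seventh chord on A): V7/V.
D7: root D is the dominant; dominant seventh chord there is V7.
Em: root E is the submediant; minor triad there is vi.

I65 - IV - V7/V - V7 - vi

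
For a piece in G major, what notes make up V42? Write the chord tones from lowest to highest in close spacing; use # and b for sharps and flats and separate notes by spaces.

C D F# A

In G major, scale degree 5 is D, and the diatonic chord built there is a dominant seventh chord.
Stacking thirds from D gives D-F#-A-C.
The figured bass 42 indicates third inversion, placing the seventh (C) in the bass: C-D-F#-A.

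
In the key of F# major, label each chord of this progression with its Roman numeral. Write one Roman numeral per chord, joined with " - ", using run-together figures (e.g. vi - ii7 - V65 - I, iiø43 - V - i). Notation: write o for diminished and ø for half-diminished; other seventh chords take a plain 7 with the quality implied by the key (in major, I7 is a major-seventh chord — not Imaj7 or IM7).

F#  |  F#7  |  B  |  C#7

I - V7/IV - IV - V7

F#: major triad on F# = scale degree 1 → I.
F#7: chromatic; F# is V of IV, so V7/IV.
B has root B, degree 4 in F# major, so IV.
C#7 has root C#, degree 5 in F# major, so V7.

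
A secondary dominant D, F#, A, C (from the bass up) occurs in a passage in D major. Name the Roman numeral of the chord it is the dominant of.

The chord is a dominant seventh chord on D.
A dominant resolves down a perfect fifth: D → G. In D major, G is scale degree 4, i.e. IV.

IV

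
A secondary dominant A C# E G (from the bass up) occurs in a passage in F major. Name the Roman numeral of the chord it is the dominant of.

vi

The chord is a dominant seventh chord on A.
A dominant resolves down a perfect fifth: A → D. In F major, D is scale degree 6, i.e. vi.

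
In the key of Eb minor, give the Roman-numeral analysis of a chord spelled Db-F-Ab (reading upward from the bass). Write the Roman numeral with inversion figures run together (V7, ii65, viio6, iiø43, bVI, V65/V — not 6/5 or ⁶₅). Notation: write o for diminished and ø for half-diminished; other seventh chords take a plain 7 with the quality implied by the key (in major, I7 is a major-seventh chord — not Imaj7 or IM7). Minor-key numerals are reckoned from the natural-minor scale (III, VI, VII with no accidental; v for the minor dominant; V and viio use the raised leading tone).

VII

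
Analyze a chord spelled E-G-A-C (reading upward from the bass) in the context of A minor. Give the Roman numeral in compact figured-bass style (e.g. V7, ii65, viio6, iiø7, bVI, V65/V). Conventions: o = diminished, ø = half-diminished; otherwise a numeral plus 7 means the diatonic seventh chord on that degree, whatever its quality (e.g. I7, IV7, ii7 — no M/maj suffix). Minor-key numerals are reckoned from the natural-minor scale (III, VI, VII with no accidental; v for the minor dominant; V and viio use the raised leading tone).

i43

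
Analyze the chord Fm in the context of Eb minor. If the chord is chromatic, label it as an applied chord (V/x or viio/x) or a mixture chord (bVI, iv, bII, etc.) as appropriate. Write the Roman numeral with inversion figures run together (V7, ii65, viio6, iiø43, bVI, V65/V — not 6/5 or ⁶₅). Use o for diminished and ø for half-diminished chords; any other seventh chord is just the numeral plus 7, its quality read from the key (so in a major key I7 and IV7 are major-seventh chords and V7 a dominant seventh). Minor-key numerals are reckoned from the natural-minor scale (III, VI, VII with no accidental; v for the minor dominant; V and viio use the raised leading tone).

Stacked in thirds the chord is F-Ab-C: a minor triad on F.
F is the second degree of Eb minor. This is the minor supertonic, borrowed from the parallel major (the Dorian ii).

ii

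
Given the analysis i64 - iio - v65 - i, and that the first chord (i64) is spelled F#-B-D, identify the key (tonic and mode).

B minor

The anchor chord is a minor triad on B, labeled i64.
If B is scale degree 1 and the mode makes that degree carry a minor triad, the tonic is B and the mode is minor.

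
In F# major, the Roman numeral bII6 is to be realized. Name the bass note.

B

bII in F# major has root G; the chord is G-B-D.
The figure 6 means first inversion — the third is in the bass.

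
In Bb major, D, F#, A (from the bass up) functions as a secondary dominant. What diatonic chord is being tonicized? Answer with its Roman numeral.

The chord is a major triad on D.
A dominant resolves down a perfect fifth: D → G. In Bb major, G is scale degree 6, i.e. vi.

vi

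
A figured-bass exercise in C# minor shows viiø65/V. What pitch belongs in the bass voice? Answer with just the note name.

The applied chord viiø65/V is rooted on F##: F##-A#-C#-E#.
The figure 65 means first inversion — the third is in the bass.

A#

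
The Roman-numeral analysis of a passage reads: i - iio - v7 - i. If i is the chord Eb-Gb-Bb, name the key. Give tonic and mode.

Eb minor

i is given as Eb-Gb-Bb — a minor triad with root Eb.
If Eb is scale degree 1 and the mode makes that degree carry a minor triad, the tonic is Eb and the mode is minor.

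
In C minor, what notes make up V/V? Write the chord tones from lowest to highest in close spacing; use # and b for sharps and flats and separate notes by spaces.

D F# A

V/V is a secondary dominant — the dominant triad of V. V in C minor is G, so the applied chord's root is D, a perfect fifth above.
Building a major triad on D gives D-F#-A.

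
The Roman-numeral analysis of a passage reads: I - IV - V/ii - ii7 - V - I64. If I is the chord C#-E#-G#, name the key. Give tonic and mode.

C# major

I is given as C#-E#-G# — a major triad with root C#.
If C# is scale degree 1 and the mode makes that degree carry a major triad, the tonic is C# and the mode is major.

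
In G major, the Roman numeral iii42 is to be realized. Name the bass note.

iii in G major has root B; the chord is B-D-F#-A.
The figure 42 means third inversion — the seventh is in the bass.

A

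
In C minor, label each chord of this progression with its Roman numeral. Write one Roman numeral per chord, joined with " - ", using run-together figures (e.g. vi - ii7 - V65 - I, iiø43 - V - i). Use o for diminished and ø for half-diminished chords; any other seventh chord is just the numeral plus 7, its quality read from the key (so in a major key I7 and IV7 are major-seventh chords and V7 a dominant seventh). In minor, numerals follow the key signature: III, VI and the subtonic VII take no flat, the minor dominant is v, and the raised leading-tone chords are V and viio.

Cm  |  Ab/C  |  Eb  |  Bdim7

i - VI6 - III - viio7

Cm: minor triad on C = scale degree 1 → i.
Ab/C has root Ab, degree 6 in C minor, so VI6.
Eb: major triad on Eb = scale degree 3 → III.
Bdim7: root B is the leading tone; fully diminished seventh chord there is viio7.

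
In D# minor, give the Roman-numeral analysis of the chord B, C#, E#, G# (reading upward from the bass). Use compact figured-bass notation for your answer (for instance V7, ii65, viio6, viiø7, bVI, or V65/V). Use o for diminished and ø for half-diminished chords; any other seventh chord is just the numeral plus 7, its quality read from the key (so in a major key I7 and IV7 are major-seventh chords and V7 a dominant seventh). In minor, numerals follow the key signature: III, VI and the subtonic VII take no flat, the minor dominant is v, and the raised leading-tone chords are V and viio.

Stacked in thirds the chord is C#-E#-G#-B: a dominant seventh chord on C#.
In D# minor, C# is the subtonic; the diatonic dominant seventh chord there is VII7.
With B in the bass the chord is in third inversion, so the figured bass is 42.

VII42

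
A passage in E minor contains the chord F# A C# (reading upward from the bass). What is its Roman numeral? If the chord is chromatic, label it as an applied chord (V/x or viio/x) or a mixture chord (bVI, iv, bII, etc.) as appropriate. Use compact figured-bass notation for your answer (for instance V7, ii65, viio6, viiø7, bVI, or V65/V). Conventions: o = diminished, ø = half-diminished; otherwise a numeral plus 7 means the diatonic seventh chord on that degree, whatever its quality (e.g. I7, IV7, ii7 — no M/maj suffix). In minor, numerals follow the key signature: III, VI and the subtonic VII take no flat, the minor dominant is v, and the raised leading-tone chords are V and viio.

Stacked in thirds the chord is F#-A-C#: a minor triad on F#.
F# is the second degree of E minor. This is the minor supertonic, borrowed from the parallel major (the Dorian ii).

ii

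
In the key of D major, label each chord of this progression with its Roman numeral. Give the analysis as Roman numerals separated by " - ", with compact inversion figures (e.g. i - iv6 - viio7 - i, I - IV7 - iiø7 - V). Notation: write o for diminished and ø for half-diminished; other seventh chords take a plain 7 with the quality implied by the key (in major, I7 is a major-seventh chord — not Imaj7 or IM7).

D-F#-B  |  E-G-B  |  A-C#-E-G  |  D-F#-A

vi6 - ii - V7 - I

D-F#-B: minor triad on B = scale degree 6 → vi6.
E-G-B has root E, degree 2 in D major, so ii.
A-C#-E-G: dominant seventh chord on A = scale degree 5 → V7.
D-F#-A: major triad on D = scale degree 1 → I.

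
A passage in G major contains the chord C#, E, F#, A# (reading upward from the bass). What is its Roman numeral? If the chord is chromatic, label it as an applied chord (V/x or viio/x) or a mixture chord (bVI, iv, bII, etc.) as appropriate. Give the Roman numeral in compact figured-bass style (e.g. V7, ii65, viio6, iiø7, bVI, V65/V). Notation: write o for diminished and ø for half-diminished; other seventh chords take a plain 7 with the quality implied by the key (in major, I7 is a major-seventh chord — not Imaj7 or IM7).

Stacked in thirds the chord is F#-A#-C#-E: a dominant seventh chord on F#.
F# is not a diatonic chord root with this quality in G major, but it lies a perfect fifth above B (iii), so the chord functions as an applied dominant of iii.
With C# in the bass the chord is in second inversion, so the figured bass is 43.

V43/iii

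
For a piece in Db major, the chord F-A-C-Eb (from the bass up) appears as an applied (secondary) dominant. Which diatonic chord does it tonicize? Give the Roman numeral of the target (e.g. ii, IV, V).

The chord is a dominant seventh chord on F.
A dominant resolves down a perfect fifth: F → Bb. In Db major, Bb is scale degree 6, i.e. vi.

vi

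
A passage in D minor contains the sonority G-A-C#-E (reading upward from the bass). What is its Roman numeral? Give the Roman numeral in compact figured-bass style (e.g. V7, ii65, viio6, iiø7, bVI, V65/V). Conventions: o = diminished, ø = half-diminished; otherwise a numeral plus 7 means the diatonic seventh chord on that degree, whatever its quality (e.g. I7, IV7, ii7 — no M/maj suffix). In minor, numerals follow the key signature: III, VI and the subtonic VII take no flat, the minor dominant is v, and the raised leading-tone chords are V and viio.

Stacked in thirds the chord is A-C#-E-G: a dominant seventh chord on A.
A is scale degree 5 in D minor, and a dominant seventh chord on that degree is written V7.
With G in the bass the chord is in third inversion, so the figured bass is 42.

V42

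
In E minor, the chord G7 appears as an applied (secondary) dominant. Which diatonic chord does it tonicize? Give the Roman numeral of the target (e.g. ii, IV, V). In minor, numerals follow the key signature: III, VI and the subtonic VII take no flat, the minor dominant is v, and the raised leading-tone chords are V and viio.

The chord is a dominant seventh chord on G.
A dominant resolves down a perfect fifth: G → C. In E minor, C is scale degree 6, i.e. VI.

VI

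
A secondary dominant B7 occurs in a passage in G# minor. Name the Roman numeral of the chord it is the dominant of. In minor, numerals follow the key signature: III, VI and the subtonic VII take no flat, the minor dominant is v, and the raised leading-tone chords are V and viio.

The chord is a dominant seventh chord on B.
A dominant resolves down a perfect fifth: B → E. In G# minor, E is scale degree 6, i.e. VI.

VI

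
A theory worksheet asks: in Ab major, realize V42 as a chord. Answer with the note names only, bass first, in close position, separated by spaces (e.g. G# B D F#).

Db Eb G Bb

In Ab major, scale degree 5 is Eb, and the diatonic chord built there is a dominant seventh chord.
Stacking thirds from Eb gives Eb-G-Bb-Db.
With the 42 figure the chord is in third inversion; from the bass Db upward in close position it reads Db-Eb-G-Bb.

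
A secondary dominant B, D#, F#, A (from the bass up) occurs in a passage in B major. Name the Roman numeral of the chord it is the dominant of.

The chord is a dominant seventh chord on B.
A dominant resolves down a perfect fifth: B → E. In B major, E is scale degree 4, i.e. IV.

IV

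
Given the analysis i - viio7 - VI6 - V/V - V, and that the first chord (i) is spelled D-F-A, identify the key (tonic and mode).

D minor

The chord Dm is a minor triad rooted on D; its label is i.
If D is scale degree 1 and the mode makes that degree carry a minor triad, the tonic is D and the mode is minor.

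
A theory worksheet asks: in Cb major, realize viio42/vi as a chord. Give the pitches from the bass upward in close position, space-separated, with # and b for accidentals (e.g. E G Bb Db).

Fb G Bb Db

viio42/vi is a secondary leading-tone chord. The target vi is Ab in Cb major; the applied chord is rooted a semitone below, on G.
Building a fully diminished seventh chord on G gives G-Bb-Db-Fb.
With the 42 figure the chord is in third inversion; from the bass Fb upward in close position it reads Fb-G-Bb-Db.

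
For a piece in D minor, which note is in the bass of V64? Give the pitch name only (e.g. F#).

V in D minor has root A; the chord is A-C#-E.
The figure 64 means second inversion — the fifth is in the bass.

E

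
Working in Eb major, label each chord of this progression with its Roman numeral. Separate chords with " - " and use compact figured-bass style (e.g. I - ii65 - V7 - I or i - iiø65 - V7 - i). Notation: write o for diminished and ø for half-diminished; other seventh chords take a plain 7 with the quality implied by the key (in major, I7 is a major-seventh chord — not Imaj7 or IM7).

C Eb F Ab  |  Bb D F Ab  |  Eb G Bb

C-Eb-F-Ab: minor seventh chord on F = scale degree 2 → ii43.
Bb-D-F-Ab: dominant seventh chord on Bb = scale degree 5 → V7.
Eb-G-Bb: root Eb is the tonic; major triad there is I.

ii43 - V7 - I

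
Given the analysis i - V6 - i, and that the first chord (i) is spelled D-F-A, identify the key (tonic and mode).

The anchor chord is a minor triad on D, labeled i.
If D is scale degree 1 and the mode makes that degree carry a minor triad, the tonic is D and the mode is minor.

D minor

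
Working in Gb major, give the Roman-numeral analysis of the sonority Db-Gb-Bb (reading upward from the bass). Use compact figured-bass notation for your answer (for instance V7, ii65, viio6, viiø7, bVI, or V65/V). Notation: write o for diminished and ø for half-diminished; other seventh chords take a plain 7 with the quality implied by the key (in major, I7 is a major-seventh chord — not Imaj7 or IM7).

I64

Stacked in thirds the chord is Gb-Bb-Db: a major triad on Gb.
Gb is scale degree 1 in Gb major, and a major triad on that degree is written I.
With Db in the bass the chord is in second inversion, so the figured bass is 64.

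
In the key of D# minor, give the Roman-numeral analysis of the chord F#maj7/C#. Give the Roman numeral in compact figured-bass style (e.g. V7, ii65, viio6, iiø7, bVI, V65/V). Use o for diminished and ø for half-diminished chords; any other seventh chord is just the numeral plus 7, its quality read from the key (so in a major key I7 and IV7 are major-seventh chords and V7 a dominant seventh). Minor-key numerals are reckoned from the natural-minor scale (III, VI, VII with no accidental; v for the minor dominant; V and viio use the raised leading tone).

Stacked in thirds the chord is F#-A#-C#-E#: a major seventh chord on F#.
In D# minor, F# is the mediant; the diatonic major seventh chord there is III7.
With C# in the bass the chord is in second inversion, so the figured bass is 43.

III43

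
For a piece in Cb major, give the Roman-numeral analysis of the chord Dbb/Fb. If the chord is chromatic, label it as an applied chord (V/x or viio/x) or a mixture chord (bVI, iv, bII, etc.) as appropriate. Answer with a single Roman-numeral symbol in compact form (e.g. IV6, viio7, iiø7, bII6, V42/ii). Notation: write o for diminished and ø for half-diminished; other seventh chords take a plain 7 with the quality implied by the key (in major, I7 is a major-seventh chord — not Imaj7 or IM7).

Stacked in thirds the chord is Dbb-Fb-Abb: a major triad on Dbb.
Dbb is the lowered second degree of Cb major (diatonic 2 would be Db). This is the Neapolitan sixth — a major triad on the lowered second degree, here in its customary first inversion.
With Fb in the bass the chord is in first inversion, so the figured bass is 6.

bII6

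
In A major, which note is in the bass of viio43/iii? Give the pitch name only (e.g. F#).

F#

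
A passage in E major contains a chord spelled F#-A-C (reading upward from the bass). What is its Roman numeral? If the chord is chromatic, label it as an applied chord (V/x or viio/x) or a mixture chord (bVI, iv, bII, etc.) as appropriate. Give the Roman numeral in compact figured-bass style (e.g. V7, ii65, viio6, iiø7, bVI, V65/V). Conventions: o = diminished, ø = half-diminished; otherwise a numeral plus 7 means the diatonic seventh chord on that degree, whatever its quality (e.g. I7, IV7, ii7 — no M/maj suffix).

iio

Stacked in thirds the chord is F#-A-C: a diminished triad on F#.
F# is the second degree of E major. This is the diminished supertonic triad, borrowed from the parallel minor.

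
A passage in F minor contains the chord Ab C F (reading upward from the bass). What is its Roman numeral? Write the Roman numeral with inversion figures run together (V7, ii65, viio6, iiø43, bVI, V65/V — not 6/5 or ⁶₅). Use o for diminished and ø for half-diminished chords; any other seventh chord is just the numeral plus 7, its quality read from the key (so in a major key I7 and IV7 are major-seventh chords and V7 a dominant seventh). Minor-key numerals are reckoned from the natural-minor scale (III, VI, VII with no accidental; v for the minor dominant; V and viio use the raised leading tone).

i6

Stacked in thirds the chord is F-Ab-C: a minor triad on F.
In F minor, F is the tonic; the diatonic minor triad there is i.
With Ab in the bass the chord is in first inversion, so the figured bass is 6.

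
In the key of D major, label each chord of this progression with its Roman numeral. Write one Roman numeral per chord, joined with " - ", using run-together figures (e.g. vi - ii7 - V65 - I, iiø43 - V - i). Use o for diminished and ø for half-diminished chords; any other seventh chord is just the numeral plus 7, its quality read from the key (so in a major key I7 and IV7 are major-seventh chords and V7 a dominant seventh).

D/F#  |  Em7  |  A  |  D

I6 - ii7 - V - I

D/F#: root D is the tonic; major triad there is I6.
Em7: root E is the supertonic; minor seventh chord there is ii7.
A: root A is the dominant; major triad there is V.
D: major triad on D = scale degree 1 → I.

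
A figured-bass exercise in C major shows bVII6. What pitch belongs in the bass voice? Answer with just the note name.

bVII in C major has root Bb; the chord is Bb-D-F.
The figure 6 means first inversion — the third is in the bass.

D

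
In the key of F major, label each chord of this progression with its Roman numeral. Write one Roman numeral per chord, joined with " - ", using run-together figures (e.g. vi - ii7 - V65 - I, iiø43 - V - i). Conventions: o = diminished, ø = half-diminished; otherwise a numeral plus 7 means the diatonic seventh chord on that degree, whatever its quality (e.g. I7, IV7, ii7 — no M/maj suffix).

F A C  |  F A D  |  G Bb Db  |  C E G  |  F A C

F-A-C: root F is the tonic; major triad there is I.
F-A-D: root D is the submediant; minor triad there is vi6.
G-Bb-Db: G with this quality isn't in the key; it's iio, borrowed from the parallel minor.
C-E-G has root C, degree 5 in F major, so V.
F-A-C: root F is the tonic; major triad there is I.

I - vi6 - iio - V - I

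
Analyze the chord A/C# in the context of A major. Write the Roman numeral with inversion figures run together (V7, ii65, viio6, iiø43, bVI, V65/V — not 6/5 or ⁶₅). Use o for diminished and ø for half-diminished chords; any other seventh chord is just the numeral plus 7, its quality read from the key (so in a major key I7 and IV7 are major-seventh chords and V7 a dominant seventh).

I6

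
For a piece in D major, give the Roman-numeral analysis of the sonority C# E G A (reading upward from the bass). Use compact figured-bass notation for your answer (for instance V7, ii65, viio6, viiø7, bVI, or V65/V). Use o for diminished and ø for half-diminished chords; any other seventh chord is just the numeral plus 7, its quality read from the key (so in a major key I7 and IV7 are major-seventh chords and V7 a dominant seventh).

The pitches A-C#-E-G form a dominant seventh chord rooted on A.
A is scale degree 5 in D major, and a dominant seventh chord on that degree is written V7.
With C# in the bass the chord is in first inversion, so the figured bass is 65.

V65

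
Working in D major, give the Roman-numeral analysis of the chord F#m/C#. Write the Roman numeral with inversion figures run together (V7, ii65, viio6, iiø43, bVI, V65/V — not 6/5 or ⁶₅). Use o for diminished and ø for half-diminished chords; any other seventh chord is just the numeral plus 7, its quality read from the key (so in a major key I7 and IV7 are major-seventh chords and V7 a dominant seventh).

Stacked in thirds the chord is F#-A-C#: a minor triad on F#.
F# is scale degree 3 in D major, and a minor triad on that degree is written iii.
With C# in the bass the chord is in second inversion, so the figured bass is 64.

iii64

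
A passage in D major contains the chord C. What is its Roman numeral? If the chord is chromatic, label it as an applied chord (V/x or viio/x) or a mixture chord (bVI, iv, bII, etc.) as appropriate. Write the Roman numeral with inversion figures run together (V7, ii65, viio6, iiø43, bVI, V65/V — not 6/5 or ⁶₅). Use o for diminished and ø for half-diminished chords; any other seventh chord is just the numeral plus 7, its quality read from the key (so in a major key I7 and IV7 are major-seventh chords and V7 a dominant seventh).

bVII

Stacked in thirds the chord is C-E-G: a major triad on C.
C is the lowered seventh degree of D major (diatonic 7 would be C#). This is a major triad on the lowered seventh degree (the subtonic), borrowed from the parallel minor.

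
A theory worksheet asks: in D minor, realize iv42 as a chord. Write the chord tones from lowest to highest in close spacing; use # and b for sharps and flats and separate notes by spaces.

In D minor, scale degree 4 is G, and the diatonic chord built there is a minor seventh chord.
That chord is spelled G-Bb-D-F.
With the 42 figure the chord is in third inversion; from the bass F upward in close position it reads F-G-Bb-D.

F G Bb D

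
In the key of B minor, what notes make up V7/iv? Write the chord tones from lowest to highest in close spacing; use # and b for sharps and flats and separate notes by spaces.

B D# F# A

V7/iv is a secondary dominant — the dominant seventh of iv. iv in B minor is E, so the applied chord's root is B, a perfect fifth above.
Building a dominant seventh chord on B gives B-D#-F#-A.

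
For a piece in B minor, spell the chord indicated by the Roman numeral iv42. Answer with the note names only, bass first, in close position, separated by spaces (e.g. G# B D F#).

D E G B

In B minor, the subdominant is E, and the diatonic chord built there is a minor seventh chord.
That chord is spelled E-G-B-D.
With the 42 figure the chord is in third inversion; from the bass D upward in close position it reads D-E-G-B.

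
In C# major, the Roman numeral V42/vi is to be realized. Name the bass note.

D#

The applied chord V42/vi is rooted on E#: E#-G##-B#-D#.
The figure 42 means third inversion — the seventh is in the bass.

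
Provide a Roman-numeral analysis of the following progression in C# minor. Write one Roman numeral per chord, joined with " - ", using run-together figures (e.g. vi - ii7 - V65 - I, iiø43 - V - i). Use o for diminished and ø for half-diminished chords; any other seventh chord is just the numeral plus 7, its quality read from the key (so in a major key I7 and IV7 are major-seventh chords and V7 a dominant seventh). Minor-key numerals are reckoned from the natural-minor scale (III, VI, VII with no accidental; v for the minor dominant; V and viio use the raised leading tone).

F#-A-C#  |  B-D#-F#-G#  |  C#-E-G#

iv - v65 - i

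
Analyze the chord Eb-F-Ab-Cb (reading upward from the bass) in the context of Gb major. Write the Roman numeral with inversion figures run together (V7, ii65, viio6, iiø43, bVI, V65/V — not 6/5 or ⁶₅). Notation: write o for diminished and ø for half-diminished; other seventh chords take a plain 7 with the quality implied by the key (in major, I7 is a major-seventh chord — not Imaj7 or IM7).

Stacked in thirds the chord is F-Ab-Cb-Eb: a half-diminished seventh chord on F.
In Gb major, F is the leading tone; the diatonic half-diminished seventh chord there is viiø7.
With Eb in the bass the chord is in third inversion, so the figured bass is 42.

viiø42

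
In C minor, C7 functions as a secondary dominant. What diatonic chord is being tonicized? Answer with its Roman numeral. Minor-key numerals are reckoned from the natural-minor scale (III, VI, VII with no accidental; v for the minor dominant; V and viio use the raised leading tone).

iv

The chord is a dominant seventh chord on C.
A dominant resolves down a perfect fifth: C → F. In C minor, F is scale degree 4, i.e. iv.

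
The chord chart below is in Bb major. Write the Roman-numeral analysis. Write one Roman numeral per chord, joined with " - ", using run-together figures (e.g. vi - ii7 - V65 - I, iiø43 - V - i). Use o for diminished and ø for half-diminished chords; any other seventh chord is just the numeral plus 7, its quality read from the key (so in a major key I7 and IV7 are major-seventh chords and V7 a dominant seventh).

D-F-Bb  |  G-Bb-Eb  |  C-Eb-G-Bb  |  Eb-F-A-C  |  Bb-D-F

I6 - IV6 - ii7 - V42 - I

D-F-Bb has root Bb, degree 1 in Bb major, so I6.
G-Bb-Eb: major triad on Eb = scale degree 4 → IV6.
C-Eb-G-Bb: minor seventh chord on C = scale degree 2 → ii7.
Eb-F-A-C has root F, degree 5 in Bb major, so V42.
Bb-D-F: major triad on Bb = scale degree 1 → I.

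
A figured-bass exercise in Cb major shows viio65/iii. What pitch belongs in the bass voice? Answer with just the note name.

The applied chord viio65/iii is rooted on D: D-F-Ab-Cb.
The figure 65 means first inversion — the third is in the bass.

F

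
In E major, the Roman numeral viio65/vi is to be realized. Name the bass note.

The applied chord viio65/vi is rooted on B#: B#-D#-F#-A.
The figure 65 means first inversion — the third is in the bass.

D#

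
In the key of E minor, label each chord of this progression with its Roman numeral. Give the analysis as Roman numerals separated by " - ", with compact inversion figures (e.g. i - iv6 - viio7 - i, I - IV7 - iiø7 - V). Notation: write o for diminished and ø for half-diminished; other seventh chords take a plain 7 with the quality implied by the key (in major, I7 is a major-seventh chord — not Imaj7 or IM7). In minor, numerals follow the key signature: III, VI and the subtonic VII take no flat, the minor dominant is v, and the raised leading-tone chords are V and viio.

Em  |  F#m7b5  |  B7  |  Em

i - iiø7 - V7 - i

Em: root E is the tonic; minor triad there is i.
F#m7b5: half-diminished seventh chord on F# = scale degree 2 → iiø7.
B7 has root B, degree 5 in E minor, so V7.
Em: root E is the tonic; minor triad there is i.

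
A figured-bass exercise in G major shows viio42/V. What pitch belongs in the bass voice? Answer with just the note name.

The applied chord viio42/V is rooted on C#: C#-E-G-Bb.
The figure 42 means third inversion — the seventh is in the bass.

Bb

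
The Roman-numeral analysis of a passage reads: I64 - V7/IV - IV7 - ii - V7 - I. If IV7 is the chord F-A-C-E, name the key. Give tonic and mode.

C major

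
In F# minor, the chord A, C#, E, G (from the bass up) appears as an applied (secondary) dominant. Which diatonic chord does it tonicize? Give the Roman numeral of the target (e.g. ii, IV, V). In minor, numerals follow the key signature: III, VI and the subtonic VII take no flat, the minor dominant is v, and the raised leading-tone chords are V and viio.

VI

The chord is a dominant seventh chord on A.
A dominant resolves down a perfect fifth: A → D. In F# minor, D is scale degree 6, i.e. VI.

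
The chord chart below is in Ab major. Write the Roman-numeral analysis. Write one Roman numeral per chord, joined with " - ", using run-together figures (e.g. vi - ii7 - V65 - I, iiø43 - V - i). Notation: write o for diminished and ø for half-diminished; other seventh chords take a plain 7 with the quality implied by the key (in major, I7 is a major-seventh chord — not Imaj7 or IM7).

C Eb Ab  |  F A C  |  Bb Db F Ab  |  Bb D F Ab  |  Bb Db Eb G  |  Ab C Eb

C-Eb-Ab has root Ab, degree 1 in Ab major, so I6.
F-A-C: chromatic; F is V of ii, so V/ii.
Bb-Db-F-Ab: root Bb is the supertonic; minor seventh chord there is ii7.
Bb-D-F-Ab is the secondary dominant of V (dominant seventh chord on Bb): V7/V.
Bb-Db-Eb-G: root Eb is the dominant; dominant seventh chord there is V43.
Ab-C-Eb: root Ab is the tonic; major triad there is I.

I6 - V/ii - ii7 - V7/V - V43 - I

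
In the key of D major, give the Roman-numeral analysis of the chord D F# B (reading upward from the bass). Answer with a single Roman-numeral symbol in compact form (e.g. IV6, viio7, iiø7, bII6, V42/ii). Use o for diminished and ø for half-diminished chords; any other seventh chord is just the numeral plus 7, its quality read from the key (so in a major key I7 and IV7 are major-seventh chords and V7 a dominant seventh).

vi6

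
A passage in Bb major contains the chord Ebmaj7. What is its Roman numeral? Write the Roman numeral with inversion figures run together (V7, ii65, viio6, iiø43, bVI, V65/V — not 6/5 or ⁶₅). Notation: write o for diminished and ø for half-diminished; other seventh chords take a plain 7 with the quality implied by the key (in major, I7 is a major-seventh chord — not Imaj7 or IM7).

The pitches Eb-G-Bb-D form a major seventh chord rooted on Eb.
Eb is scale degree 4 in Bb major, and a major seventh chord on that degree is written IV7.

IV7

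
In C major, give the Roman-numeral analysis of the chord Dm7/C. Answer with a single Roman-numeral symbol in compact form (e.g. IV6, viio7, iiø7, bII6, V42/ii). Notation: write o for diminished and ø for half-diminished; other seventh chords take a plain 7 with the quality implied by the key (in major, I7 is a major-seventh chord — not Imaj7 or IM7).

ii42

Stacked in thirds the chord is D-F-A-C: a minor seventh chord on D.
In C major, D is the supertonic; the diatonic minor seventh chord there is ii7.
With C in the bass the chord is in third inversion, so the figured bass is 42.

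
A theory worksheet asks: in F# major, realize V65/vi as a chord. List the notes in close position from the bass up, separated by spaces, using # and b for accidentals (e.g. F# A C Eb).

V65/vi is a secondary dominant — the dominant seventh of vi. vi in F# major is D#, so the applied chord's root is A#, a perfect fifth above.
Building a dominant seventh chord on A# gives A#-C##-E#-G#.
With the 65 figure the chord is in first inversion; from the bass C## upward in close position it reads C##-E#-G#-A#.

C## E# G# A#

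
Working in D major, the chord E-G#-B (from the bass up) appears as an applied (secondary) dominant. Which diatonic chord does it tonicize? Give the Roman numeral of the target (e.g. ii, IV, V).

The chord is a major triad on E.
A dominant resolves down a perfect fifth: E → A. In D major, A is scale degree 5, i.e. V.

V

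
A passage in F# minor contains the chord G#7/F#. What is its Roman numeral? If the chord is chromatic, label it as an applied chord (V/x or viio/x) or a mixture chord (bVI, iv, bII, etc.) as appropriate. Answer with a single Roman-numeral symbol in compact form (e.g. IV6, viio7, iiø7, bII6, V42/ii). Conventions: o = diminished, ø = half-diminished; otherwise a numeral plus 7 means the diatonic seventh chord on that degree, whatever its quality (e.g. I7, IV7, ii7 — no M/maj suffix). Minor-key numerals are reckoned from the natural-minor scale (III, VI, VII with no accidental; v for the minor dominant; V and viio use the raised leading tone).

Stacked in thirds the chord is G#-B#-D#-F#: a dominant seventh chord on G#.
G# is not a diatonic chord root with this quality in F# minor, but it lies a perfect fifth above C# (V), so the chord functions as an applied dominant of V.
With F# in the bass the chord is in third inversion, so the figured bass is 42.

V42/V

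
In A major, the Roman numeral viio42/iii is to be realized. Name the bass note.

The applied chord viio42/iii is rooted on B#: B#-D#-F#-A.
The figure 42 means third inversion — the seventh is in the bass.

A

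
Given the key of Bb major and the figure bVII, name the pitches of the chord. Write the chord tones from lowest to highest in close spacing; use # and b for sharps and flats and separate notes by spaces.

Ab C Eb

Scale degree 7 in Bb major is A; lowering it a half step gives Ab. bVII is a major triad on the lowered seventh degree (the subtonic), borrowed from the parallel minor.
So the chord is Ab-C-Eb.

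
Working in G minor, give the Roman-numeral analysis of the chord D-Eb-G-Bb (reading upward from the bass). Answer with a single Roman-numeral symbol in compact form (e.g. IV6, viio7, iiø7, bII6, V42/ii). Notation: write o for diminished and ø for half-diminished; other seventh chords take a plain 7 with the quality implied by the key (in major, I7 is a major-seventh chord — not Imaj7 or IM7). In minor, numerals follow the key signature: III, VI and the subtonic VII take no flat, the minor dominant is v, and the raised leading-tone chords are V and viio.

The pitches Eb-G-Bb-D form a major seventh chord rooted on Eb.
In G minor, Eb is the submediant; the diatonic major seventh chord there is VI7.
With D in the bass the chord is in third inversion, so the figured bass is 42.

VI42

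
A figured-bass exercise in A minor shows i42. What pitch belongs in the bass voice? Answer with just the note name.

G

i in A minor has root A; the chord is A-C-E-G.
The figure 42 means third inversion — the seventh is in the bass.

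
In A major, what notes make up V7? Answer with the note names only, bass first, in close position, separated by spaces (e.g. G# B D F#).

In A major, the dominant is E, and the diatonic chord built there is a dominant seventh chord.
Stacking thirds from E gives E-G#-B-D.

E G# B D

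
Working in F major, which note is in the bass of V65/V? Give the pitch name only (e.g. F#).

B

The applied chord V65/V is rooted on G: G-B-D-F.
The figure 65 means first inversion — the third is in the bass.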